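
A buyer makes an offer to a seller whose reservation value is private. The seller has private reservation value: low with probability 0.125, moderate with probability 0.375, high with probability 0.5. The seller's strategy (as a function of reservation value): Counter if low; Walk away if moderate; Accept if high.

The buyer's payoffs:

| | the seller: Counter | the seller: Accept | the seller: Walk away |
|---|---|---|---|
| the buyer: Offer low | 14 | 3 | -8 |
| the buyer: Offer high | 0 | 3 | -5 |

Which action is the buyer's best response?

Offer low

E[Offer low] = 0.125·(14) + 0.375·(-8) + 0.5·(3) = 0.25
E[Offer high] = 0.125·(0) + 0.375·(-5) + 0.5·(3) = -0.375
Best response: Offer low (0.25 is the largest).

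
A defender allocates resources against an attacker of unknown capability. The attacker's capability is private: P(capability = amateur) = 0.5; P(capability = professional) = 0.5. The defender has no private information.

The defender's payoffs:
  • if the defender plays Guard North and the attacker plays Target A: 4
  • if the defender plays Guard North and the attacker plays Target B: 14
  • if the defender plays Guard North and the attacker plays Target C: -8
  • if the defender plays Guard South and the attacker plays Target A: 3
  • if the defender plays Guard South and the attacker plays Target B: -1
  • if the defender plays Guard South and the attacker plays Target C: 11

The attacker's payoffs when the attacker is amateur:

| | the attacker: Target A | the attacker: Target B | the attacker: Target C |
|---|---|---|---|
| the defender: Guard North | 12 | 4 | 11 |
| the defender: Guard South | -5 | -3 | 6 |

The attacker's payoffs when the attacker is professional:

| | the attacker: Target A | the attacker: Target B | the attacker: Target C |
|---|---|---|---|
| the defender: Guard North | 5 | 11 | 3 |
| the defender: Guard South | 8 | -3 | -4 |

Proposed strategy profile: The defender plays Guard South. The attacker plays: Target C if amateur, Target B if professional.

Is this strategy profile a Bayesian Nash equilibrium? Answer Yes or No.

No

The defender plays Guard South: E[Guard South] = 0.5·(11) + 0.5·(-1) = 5; E[Guard North] = 3. Best-responding. ✓
The attacker (capability amateur), facing Guard South: Target A gives -5, Target B gives -3, Target C gives 6. Proposed Target C is best. ✓
The attacker (capability professional), facing Guard South: Target A gives 8, Target B gives -3, Target C gives -4. Proposed Target B is not best — profitable deviation exists. ✗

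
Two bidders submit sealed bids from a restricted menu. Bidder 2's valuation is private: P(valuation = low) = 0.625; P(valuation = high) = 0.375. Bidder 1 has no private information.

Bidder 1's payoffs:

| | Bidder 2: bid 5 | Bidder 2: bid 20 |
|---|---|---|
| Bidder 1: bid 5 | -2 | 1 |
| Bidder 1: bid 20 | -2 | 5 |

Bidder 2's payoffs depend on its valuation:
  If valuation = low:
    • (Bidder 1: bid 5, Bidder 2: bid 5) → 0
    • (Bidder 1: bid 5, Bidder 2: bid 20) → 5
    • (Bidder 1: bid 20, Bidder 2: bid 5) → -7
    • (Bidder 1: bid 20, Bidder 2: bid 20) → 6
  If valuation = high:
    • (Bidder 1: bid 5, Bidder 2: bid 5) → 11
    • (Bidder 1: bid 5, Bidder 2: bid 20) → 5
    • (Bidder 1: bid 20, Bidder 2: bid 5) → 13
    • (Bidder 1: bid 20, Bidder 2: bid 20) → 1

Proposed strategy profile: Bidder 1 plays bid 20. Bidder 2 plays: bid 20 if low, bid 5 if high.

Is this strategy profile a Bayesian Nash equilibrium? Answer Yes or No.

Yes

Bidder 1 plays bid 20: E[bid 20] = 0.625·(5) + 0.375·(-2) = 2.375; E[bid 5] = -0.125. Best-responding. ✓
Bidder 2 (valuation low), facing bid 20: bid 5 gives -7, bid 20 gives 6. Proposed bid 20 is best. ✓
Bidder 2 (valuation high), facing bid 20: bid 5 gives 13, bid 20 gives 1. Proposed bid 5 is best. ✓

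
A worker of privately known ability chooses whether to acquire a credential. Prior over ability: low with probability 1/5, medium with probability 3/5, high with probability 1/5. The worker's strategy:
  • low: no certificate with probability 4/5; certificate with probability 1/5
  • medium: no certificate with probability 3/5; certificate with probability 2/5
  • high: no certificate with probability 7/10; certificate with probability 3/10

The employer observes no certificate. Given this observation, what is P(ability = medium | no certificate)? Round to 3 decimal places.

P(no certificate) = (1/5)·(4/5) + (3/5)·(3/5) + (1/5)·(7/10) = 33/50
P(medium | no certificate) = ((3/5)·(3/5)) / (33/50) = (9/25) / (33/50) = 6/11

0.545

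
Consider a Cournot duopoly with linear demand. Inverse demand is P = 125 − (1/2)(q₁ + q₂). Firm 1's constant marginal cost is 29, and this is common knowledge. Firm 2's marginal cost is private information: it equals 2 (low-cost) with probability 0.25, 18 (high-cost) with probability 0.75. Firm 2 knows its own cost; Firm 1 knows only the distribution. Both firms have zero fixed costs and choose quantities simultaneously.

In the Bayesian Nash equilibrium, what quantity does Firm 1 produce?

Type-c best response for Firm 2: q₂(c) = (125 − c) − q₁/2.
Firm 1 maximizes expected profit; its first-order condition is 125 − q₁ − (1/2)E[q₂] − 29 = 0.
Substituting E[q₂] and solving: E[c₂] = 14, so q₁ = (125 − 2·29 + 14)/(3/2) = 54.

54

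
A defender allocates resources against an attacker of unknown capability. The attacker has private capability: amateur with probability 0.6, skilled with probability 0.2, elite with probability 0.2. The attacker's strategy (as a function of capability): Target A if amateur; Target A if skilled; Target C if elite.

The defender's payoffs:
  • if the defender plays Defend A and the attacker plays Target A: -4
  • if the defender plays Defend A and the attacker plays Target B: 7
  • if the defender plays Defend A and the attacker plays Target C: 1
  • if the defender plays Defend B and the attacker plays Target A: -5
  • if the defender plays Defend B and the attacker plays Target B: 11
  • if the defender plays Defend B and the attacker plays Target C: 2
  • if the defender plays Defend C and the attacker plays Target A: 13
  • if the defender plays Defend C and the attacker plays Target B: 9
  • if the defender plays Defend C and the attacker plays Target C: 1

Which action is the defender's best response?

Compute the defender's expected payoff for each action, taking the expectation over the attacker's type.
E[Defend A] = 0.6·(-4) + 0.2·(-4) + 0.2·(1) = -3
E[Defend B] = 0.6·(-5) + 0.2·(-5) + 0.2·(2) = -3.6
E[Defend C] = 0.6·(13) + 0.2·(13) + 0.2·(1) = 10.6
Best response: Defend C (10.6 is the largest).

Defend C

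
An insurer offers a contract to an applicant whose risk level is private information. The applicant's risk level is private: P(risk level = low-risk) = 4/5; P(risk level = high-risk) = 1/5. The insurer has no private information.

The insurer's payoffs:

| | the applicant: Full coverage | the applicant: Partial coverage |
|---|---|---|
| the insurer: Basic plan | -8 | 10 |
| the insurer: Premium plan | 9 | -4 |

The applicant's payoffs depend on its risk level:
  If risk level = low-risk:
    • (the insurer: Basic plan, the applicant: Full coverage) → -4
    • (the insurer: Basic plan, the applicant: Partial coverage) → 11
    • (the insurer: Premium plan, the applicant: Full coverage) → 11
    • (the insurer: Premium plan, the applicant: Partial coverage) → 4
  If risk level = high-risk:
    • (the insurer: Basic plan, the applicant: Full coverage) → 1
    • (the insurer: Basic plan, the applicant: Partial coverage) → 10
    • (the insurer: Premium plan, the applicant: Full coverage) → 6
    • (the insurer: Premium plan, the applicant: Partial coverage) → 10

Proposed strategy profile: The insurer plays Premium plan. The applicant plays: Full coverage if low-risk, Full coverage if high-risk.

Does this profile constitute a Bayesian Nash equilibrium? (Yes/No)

No

A profile is a BNE iff every type of every player is best-responding given beliefs about the other side.
The insurer plays Premium plan: E[Premium plan] = 4/5·(9) + 1/5·(9) = 9; E[Basic plan] = -8. Best-responding. ✓
The applicant (risk level low-risk), facing Premium plan: Full coverage gives 11, Partial coverage gives 4. Proposed Full coverage is best. ✓
The applicant (risk level high-risk), facing Premium plan: Full coverage gives 6, Partial coverage gives 10. Proposed Full coverage is not best — profitable deviation exists. ✗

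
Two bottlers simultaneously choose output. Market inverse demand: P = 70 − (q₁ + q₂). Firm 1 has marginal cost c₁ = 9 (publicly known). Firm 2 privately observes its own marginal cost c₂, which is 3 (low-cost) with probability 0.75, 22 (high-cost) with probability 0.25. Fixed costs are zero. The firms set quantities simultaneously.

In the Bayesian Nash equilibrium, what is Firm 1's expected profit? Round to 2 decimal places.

396.67

Type-c best response for Firm 2: q₂(c) = (70 − c)/2 − q₁/2.
Firm 1 maximizes expected profit; its first-order condition is 70 − 2q₁ − E[q₂] − 9 = 0.
Substituting E[q₂] and solving: E[c₂] = 7.75, so q₁ = (70 − 2·9 + 7.75)/3 = 19.9167.
E[P] = 70 − (q₁ + E[q₂]) = 28.9167; Firm 1's expected profit = (E[P] − 9)·q₁ = (28.9167 − 9)·19.9167 = 396.674.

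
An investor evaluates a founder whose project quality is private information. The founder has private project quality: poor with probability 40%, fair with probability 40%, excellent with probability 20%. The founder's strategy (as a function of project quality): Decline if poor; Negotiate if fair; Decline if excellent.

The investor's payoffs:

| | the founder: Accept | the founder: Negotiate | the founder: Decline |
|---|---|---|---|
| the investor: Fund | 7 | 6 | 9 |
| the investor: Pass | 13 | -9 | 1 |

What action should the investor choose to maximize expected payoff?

E[Fund] = 0.4·(9) + 0.4·(6) + 0.2·(9) = 7.8
E[Pass] = 0.4·(1) + 0.4·(-9) + 0.2·(1) = -3
Best response: Fund (7.8 is the largest).

Fund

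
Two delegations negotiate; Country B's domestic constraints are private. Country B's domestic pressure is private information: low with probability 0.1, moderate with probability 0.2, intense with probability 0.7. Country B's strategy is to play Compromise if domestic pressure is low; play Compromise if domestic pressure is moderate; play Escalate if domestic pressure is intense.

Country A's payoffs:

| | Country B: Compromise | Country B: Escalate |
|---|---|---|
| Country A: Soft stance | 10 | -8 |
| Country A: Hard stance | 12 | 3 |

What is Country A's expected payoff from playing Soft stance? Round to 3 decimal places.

-2.600

E[Soft stance] = 0.1·10 + 0.2·10 + 0.7·(-8) = 1 + 2 + (-5.6) = -2.6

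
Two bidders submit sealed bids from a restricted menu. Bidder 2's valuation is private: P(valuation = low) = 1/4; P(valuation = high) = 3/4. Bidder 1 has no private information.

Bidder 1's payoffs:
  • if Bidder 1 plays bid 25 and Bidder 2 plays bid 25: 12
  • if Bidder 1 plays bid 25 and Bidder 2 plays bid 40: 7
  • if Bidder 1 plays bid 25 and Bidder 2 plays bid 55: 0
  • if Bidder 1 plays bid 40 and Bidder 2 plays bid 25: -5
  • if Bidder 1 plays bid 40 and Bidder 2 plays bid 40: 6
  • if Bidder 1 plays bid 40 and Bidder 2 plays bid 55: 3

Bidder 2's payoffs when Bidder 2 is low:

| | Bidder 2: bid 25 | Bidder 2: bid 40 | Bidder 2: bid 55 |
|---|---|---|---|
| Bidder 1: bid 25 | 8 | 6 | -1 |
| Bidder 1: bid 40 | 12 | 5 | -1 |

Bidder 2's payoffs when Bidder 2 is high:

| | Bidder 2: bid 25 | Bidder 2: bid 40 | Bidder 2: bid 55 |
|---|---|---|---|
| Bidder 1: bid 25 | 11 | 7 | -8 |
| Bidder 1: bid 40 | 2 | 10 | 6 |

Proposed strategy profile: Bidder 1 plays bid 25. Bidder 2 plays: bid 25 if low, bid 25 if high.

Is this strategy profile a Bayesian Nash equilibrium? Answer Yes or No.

Bidder 1 plays bid 25: E[bid 25] = 1/4·(12) + 3/4·(12) = 12; E[bid 40] = -5. Best-responding. ✓
Bidder 2 (valuation low), facing bid 25: bid 25 gives 8, bid 40 gives 6, bid 55 gives -1. Proposed bid 25 is best. ✓
Bidder 2 (valuation high), facing bid 25: bid 25 gives 11, bid 40 gives 7, bid 55 gives -8. Proposed bid 25 is best. ✓

Yes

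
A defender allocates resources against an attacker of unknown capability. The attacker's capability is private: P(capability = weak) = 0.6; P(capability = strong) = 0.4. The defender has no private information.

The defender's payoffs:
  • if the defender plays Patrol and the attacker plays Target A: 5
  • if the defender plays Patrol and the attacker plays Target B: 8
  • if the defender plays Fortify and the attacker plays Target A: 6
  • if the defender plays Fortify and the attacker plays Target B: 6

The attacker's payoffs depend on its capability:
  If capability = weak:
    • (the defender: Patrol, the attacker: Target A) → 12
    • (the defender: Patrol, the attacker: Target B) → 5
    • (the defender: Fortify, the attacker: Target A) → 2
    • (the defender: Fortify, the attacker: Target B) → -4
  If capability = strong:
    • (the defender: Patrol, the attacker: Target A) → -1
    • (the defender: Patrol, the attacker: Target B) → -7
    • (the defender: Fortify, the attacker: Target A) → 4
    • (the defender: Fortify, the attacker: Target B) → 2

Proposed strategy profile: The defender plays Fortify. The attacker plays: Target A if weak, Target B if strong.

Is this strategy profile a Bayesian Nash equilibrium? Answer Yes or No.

No

A profile is a BNE iff every type of every player is best-responding given beliefs about the other side.
The defender plays Fortify: E[Fortify] = 0.6·(6) + 0.4·(6) = 6; E[Patrol] = 6.2. Not best-responding. ✗
The attacker (capability weak), facing Fortify: Target A gives 2, Target B gives -4. Proposed Target A is best. ✓
The attacker (capability strong), facing Fortify: Target A gives 4, Target B gives 2. Proposed Target B is not best — profitable deviation exists. ✗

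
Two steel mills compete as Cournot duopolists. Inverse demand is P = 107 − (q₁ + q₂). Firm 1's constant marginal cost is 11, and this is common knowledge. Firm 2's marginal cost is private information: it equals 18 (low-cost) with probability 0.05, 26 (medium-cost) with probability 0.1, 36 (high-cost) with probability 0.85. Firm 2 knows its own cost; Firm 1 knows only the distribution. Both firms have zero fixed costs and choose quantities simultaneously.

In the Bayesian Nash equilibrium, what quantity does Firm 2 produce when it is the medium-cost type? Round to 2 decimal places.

Each type of Firm 2 best-responds to q₁; Firm 1 best-responds to the expected q₂ over Firm 2's types.
Firm 2 with cost c maximizes (107 − (q₁+q₂) − c)·q₂, giving q₂(c) = (107 − c − q₁)/2.
E[c₂] = 0.05·18 + 0.1·26 + 0.85·36 = 34.1
Firm 1's FOC against E[q₂] yields q₁ = (107 − 2·11 + E[c₂])/3 = (107 − 22 + 34.1)/3 = 39.7.
q₂(medium-cost) = (107 − 26 − 39.7)/2 = 20.65.

20.65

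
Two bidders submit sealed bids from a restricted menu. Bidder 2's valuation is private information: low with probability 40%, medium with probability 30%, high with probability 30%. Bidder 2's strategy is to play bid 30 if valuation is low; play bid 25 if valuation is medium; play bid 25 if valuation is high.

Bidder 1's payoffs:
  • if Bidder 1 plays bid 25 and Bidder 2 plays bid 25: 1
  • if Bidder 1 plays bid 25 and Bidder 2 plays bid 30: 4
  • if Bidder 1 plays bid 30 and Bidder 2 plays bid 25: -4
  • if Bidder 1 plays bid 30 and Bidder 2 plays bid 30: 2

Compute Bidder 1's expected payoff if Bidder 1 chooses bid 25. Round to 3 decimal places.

2.200

E[bid 25] = 0.4·4 + 0.3·1 + 0.3·1 = 1.6 + 0.3 + 0.3 = 2.2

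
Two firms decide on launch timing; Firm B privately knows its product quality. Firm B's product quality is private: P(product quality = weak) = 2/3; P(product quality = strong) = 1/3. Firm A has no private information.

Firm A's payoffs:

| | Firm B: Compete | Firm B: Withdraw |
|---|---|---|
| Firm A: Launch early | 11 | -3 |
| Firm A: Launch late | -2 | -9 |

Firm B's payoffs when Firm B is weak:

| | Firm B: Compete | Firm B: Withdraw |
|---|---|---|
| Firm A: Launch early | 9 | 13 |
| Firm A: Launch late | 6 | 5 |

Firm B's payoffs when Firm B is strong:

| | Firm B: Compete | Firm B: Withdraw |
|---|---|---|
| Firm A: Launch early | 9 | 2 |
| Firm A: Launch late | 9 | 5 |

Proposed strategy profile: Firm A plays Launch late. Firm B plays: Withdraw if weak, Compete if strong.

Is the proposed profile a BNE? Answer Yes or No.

No

Firm A plays Launch late: E[Launch late] = 2/3·(-9) + 1/3·(-2) = -20/3; E[Launch early] = 5/3. Not best-responding. ✗
Firm B (product quality weak), facing Launch late: Compete gives 6, Withdraw gives 5. Proposed Withdraw is not best — profitable deviation exists. ✗
Firm B (product quality strong), facing Launch late: Compete gives 9, Withdraw gives 5. Proposed Compete is best. ✓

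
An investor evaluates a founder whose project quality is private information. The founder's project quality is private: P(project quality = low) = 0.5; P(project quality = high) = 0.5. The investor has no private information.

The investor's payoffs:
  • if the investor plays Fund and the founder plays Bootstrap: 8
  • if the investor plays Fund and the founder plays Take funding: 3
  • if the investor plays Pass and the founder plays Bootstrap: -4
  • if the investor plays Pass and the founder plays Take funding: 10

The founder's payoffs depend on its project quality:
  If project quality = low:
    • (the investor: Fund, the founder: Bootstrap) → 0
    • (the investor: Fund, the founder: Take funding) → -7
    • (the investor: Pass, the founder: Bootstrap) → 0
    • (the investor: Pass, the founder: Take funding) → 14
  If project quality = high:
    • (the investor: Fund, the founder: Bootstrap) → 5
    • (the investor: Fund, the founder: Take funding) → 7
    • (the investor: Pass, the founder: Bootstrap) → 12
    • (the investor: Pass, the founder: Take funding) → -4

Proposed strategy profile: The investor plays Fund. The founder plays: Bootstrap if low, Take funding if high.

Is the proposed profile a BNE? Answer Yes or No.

The investor plays Fund: E[Fund] = 0.5·(8) + 0.5·(3) = 5.5; E[Pass] = 3. Best-responding. ✓
The founder (project quality low), facing Fund: Bootstrap gives 0, Take funding gives -7. Proposed Bootstrap is best. ✓
The founder (project quality high), facing Fund: Bootstrap gives 5, Take funding gives 7. Proposed Take funding is best. ✓

Yes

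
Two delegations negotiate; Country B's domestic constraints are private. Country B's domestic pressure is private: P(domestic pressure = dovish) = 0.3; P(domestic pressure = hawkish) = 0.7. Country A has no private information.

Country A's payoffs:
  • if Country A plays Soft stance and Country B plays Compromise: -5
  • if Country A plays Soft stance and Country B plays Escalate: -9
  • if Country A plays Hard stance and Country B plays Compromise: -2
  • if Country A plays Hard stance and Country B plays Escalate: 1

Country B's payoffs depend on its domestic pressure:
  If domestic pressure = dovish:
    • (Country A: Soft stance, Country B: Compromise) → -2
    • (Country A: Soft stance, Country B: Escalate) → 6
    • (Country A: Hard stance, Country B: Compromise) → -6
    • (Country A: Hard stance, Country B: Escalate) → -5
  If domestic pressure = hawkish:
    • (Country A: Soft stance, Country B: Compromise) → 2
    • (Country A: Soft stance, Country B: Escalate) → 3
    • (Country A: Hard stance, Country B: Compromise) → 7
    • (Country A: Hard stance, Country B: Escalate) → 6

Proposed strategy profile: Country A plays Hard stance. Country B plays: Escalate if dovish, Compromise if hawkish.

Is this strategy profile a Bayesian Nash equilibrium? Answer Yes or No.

A profile is a BNE iff every type of every player is best-responding given beliefs about the other side.
Country A plays Hard stance: E[Hard stance] = 0.3·(1) + 0.7·(-2) = -1.1; E[Soft stance] = -6.2. Best-responding. ✓
Country B (domestic pressure dovish), facing Hard stance: Compromise gives -6, Escalate gives -5. Proposed Escalate is best. ✓
Country B (domestic pressure hawkish), facing Hard stance: Compromise gives 7, Escalate gives 6. Proposed Compromise is best. ✓

Yes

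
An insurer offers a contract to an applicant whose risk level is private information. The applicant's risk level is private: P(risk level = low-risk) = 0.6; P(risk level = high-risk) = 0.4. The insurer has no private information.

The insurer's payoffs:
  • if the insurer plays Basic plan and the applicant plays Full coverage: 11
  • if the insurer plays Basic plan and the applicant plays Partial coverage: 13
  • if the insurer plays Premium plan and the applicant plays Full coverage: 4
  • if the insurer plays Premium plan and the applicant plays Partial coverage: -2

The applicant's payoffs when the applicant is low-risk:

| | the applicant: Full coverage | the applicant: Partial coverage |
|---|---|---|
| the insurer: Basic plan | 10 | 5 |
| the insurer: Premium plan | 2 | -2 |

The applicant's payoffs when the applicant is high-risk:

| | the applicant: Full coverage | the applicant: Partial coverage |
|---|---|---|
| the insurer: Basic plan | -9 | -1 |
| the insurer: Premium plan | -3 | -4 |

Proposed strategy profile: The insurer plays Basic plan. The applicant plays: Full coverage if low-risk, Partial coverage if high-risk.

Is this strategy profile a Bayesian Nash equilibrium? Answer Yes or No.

The insurer plays Basic plan: E[Basic plan] = 0.6·(11) + 0.4·(13) = 11.8; E[Premium plan] = 1.6. Best-responding. ✓
The applicant (risk level low-risk), facing Basic plan: Full coverage gives 10, Partial coverage gives 5. Proposed Full coverage is best. ✓
The applicant (risk level high-risk), facing Basic plan: Full coverage gives -9, Partial coverage gives -1. Proposed Partial coverage is best. ✓

Yes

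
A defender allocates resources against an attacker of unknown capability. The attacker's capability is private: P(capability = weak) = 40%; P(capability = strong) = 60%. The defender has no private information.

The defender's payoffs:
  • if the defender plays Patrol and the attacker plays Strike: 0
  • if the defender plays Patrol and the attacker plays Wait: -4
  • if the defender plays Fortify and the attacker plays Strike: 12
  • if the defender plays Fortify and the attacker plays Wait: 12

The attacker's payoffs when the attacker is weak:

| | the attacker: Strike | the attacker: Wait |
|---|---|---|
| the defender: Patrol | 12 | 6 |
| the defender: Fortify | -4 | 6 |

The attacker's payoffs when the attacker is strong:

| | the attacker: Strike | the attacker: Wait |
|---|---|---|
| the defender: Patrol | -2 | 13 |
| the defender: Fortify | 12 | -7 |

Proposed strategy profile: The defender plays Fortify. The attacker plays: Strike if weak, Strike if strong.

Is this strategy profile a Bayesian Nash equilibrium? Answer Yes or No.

No

A profile is a BNE iff every type of every player is best-responding given beliefs about the other side.
The defender plays Fortify: E[Fortify] = 0.4·(12) + 0.6·(12) = 12; E[Patrol] = 0. Best-responding. ✓
The attacker (capability weak), facing Fortify: Strike gives -4, Wait gives 6. Proposed Strike is not best — profitable deviation exists. ✗
The attacker (capability strong), facing Fortify: Strike gives 12, Wait gives -7. Proposed Strike is best. ✓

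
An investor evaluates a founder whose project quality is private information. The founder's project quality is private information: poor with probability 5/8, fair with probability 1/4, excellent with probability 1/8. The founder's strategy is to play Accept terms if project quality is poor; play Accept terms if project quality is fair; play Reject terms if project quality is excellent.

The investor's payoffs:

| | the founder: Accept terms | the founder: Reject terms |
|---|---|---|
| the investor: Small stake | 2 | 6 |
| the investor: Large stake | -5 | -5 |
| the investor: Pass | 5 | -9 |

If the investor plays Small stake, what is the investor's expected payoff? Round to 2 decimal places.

E[Small stake] = 5/8·2 + 1/4·2 + 1/8·6 = 5/4 + 1/2 + 3/4 = 5/2

2.50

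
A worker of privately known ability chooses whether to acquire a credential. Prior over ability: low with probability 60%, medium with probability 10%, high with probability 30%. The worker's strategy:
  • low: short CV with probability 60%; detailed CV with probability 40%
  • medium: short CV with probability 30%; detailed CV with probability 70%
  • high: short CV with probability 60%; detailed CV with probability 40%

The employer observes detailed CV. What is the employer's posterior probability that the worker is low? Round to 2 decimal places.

0.56

P(detailed CV) = 0.6·0.4 + 0.1·0.7 + 0.3·0.4 = 0.43
P(low | detailed CV) = (0.6·0.4) / 0.43 = 0.24 / 0.43 = 0.55814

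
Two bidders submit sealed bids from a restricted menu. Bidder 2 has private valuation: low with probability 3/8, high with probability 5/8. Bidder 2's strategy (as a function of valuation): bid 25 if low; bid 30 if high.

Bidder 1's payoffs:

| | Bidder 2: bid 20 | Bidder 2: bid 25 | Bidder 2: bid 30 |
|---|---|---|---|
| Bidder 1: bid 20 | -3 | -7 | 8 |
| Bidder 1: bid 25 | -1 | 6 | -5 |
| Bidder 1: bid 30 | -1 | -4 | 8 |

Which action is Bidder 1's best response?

Compute Bidder 1's expected payoff for each action, taking the expectation over Bidder 2's type.
E[bid 20] = 3/8·(-7) + 5/8·(8) = 19/8
E[bid 25] = 3/8·(6) + 5/8·(-5) = -7/8
E[bid 30] = 3/8·(-4) + 5/8·(8) = 7/2
Best response: bid 30 (7/2 is the largest).

bid 30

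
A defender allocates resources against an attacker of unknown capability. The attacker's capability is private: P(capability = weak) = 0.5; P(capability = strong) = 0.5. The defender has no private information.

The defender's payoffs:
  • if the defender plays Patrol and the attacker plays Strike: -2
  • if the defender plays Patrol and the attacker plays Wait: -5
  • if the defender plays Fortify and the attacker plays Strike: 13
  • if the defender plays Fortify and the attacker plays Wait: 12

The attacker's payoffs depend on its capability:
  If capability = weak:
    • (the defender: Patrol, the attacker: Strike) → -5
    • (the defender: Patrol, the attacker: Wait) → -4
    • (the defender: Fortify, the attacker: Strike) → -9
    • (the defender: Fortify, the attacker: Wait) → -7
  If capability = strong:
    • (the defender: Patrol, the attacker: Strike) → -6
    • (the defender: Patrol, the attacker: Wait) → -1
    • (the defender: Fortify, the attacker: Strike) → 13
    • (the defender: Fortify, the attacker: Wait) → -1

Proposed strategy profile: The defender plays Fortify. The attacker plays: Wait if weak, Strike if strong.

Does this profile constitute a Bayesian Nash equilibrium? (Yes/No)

Yes

The defender plays Fortify: E[Fortify] = 0.5·(12) + 0.5·(13) = 12.5; E[Patrol] = -3.5. Best-responding. ✓
The attacker (capability weak), facing Fortify: Strike gives -9, Wait gives -7. Proposed Wait is best. ✓
The attacker (capability strong), facing Fortify: Strike gives 13, Wait gives -1. Proposed Strike is best. ✓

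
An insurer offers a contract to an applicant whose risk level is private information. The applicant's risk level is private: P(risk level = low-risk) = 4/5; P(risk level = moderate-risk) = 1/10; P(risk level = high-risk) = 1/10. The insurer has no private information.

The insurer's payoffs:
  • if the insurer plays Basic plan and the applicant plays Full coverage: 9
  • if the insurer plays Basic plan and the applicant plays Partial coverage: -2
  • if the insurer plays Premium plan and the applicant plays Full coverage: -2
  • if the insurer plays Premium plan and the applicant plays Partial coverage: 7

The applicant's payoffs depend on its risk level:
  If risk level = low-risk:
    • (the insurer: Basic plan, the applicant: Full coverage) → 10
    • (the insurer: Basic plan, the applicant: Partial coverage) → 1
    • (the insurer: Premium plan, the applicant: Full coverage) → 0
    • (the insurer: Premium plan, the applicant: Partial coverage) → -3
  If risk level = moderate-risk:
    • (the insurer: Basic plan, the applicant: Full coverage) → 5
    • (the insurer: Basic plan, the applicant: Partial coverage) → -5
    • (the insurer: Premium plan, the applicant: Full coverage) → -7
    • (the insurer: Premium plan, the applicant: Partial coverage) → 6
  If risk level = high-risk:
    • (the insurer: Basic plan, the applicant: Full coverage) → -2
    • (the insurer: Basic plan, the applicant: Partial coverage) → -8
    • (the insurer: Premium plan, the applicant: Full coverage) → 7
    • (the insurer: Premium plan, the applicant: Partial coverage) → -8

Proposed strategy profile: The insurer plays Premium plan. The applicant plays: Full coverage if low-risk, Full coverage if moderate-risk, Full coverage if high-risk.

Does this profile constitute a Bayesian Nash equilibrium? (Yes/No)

A profile is a BNE iff every type of every player is best-responding given beliefs about the other side.
The insurer plays Premium plan: E[Premium plan] = 4/5·(-2) + 1/10·(-2) + 1/10·(-2) = -2; E[Basic plan] = 9. Not best-responding. ✗
The applicant (risk level low-risk), facing Premium plan: Full coverage gives 0, Partial coverage gives -3. Proposed Full coverage is best. ✓
The applicant (risk level moderate-risk), facing Premium plan: Full coverage gives -7, Partial coverage gives 6. Proposed Full coverage is not best — profitable deviation exists. ✗
The applicant (risk level high-risk), facing Premium plan: Full coverage gives 7, Partial coverage gives -8. Proposed Full coverage is best. ✓

No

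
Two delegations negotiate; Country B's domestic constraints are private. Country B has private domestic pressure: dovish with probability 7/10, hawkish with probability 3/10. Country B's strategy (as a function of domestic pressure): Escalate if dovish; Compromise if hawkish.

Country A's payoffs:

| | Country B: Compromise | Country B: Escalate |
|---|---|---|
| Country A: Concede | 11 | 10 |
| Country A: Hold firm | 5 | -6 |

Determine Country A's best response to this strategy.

Compute Country A's expected payoff for each action, taking the expectation over Country B's type.
E[Concede] = 7/10·(10) + 3/10·(11) = 103/10
E[Hold firm] = 7/10·(-6) + 3/10·(5) = -27/10
Best response: Concede (103/10 is the largest).

Concede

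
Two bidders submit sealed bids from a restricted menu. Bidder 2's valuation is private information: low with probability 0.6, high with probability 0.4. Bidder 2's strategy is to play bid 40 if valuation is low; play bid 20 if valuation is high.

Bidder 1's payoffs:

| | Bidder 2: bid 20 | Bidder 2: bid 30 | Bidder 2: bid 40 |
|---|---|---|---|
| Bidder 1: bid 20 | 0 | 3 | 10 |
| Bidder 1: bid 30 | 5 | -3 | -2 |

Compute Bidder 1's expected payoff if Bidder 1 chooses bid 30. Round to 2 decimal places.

Take the expectation over Bidder 2's valuation, weighting each type's action by its prior probability.
E[bid 30] = 0.6·(-2) + 0.4·5 = (-1.2) + 2 = 0.8

0.80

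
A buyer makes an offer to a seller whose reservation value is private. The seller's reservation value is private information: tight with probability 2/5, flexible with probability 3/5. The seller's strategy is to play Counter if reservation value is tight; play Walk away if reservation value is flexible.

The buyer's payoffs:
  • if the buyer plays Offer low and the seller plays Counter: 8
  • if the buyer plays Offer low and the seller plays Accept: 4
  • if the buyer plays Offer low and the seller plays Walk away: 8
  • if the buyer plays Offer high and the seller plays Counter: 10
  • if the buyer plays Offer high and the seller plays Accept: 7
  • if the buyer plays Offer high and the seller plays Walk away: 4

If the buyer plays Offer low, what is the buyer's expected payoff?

8

E[Offer low] = 2/5·8 + 3/5·8 = 16/5 + 24/5 = 8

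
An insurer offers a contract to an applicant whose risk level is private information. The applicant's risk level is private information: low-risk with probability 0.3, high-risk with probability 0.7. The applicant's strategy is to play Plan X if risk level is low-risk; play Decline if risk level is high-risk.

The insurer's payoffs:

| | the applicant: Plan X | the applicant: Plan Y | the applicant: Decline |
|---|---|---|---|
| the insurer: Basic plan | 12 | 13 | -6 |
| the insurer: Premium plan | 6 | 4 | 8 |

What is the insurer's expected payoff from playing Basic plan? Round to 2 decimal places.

-0.60

E[Basic plan] = 0.3·12 + 0.7·(-6) = 3.6 + (-4.2) = -0.6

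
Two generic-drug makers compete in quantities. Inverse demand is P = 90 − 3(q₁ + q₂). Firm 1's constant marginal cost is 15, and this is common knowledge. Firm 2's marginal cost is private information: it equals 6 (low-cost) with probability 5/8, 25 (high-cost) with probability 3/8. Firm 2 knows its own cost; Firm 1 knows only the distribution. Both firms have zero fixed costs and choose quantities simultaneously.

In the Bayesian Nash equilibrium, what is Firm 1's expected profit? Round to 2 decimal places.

Each type of Firm 2 best-responds to q₁; Firm 1 best-responds to the expected q₂ over Firm 2's types.
Firm 2 with cost c maximizes (90 − 3(q₁+q₂) − c)·q₂, giving q₂(c) = (90 − c − 3q₁)/6.
E[c₂] = 5/8·6 + 3/8·25 = 13.125
Firm 1's FOC against E[q₂] yields q₁ = (90 − 2·15 + E[c₂])/9 = (90 − 30 + 13.125)/9 = 8.125.
E[P] = 90 − 3·(q₁ + E[q₂]) = 39.375; Firm 1's expected profit = (E[P] − 15)·q₁ = (39.375 − 15)·8.125 = 198.047.

198.05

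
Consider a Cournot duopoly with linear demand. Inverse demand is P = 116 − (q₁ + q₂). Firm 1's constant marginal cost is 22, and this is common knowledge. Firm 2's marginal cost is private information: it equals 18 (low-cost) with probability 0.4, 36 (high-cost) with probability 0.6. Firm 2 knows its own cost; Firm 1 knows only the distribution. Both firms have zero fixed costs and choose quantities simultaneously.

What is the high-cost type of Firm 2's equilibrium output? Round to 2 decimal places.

23.20

Each type of Firm 2 best-responds to q₁; Firm 1 best-responds to the expected q₂ over Firm 2's types.
Firm 2 with cost c maximizes (116 − (q₁+q₂) − c)·q₂, giving q₂(c) = (116 − c − q₁)/2.
E[c₂] = 0.4·18 + 0.6·36 = 28.8
Firm 1's FOC against E[q₂] yields q₁ = (116 − 2·22 + E[c₂])/3 = (116 − 44 + 28.8)/3 = 33.6.
q₂(high-cost) = (116 − 36 − 33.6)/2 = 23.2.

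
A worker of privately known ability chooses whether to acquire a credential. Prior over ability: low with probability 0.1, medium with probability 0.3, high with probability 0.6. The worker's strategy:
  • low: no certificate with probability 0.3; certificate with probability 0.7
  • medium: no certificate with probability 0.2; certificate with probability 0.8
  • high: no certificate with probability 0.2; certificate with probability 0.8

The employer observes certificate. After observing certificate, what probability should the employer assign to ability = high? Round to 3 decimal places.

0.608

P(certificate) = 0.1·0.7 + 0.3·0.8 + 0.6·0.8 = 0.79
P(high | certificate) = (0.6·0.8) / 0.79 = 0.48 / 0.79 = 0.607595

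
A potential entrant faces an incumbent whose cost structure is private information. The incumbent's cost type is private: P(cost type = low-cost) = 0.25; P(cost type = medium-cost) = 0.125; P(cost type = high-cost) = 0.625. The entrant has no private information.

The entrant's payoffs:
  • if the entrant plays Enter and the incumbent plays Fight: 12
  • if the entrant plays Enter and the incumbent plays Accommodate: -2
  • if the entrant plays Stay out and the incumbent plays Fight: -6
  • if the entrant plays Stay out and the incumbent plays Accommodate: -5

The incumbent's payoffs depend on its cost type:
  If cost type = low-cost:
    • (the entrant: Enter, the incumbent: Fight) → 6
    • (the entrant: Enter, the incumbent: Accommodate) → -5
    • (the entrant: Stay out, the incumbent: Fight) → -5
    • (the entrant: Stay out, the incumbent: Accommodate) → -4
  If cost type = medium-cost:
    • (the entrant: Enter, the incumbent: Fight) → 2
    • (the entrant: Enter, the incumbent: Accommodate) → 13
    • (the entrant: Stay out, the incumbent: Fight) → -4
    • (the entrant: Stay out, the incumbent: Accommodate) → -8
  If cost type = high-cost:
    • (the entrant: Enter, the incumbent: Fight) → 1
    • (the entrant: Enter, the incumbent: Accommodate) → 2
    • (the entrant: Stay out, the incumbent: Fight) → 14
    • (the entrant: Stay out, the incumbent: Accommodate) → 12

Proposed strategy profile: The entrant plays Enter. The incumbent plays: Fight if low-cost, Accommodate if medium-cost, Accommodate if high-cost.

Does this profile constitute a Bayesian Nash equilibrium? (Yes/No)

Yes

A profile is a BNE iff every type of every player is best-responding given beliefs about the other side.
The entrant plays Enter: E[Enter] = 0.25·(12) + 0.125·(-2) + 0.625·(-2) = 1.5; E[Stay out] = -5.25. Best-responding. ✓
The incumbent (cost type low-cost), facing Enter: Fight gives 6, Accommodate gives -5. Proposed Fight is best. ✓
The incumbent (cost type medium-cost), facing Enter: Fight gives 2, Accommodate gives 13. Proposed Accommodate is best. ✓
The incumbent (cost type high-cost), facing Enter: Fight gives 1, Accommodate gives 2. Proposed Accommodate is best. ✓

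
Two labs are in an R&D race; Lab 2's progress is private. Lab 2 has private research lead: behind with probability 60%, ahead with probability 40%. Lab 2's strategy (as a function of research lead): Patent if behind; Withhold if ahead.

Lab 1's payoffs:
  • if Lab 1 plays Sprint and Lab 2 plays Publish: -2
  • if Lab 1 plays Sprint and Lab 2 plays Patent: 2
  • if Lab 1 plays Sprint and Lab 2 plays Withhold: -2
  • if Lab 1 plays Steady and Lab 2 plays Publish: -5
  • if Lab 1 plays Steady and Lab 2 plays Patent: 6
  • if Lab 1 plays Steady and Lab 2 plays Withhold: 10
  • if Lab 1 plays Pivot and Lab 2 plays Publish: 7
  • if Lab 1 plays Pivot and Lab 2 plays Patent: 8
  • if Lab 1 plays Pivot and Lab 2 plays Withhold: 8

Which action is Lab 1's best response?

Compute Lab 1's expected payoff for each action, taking the expectation over Lab 2's type.
E[Sprint] = 0.6·(2) + 0.4·(-2) = 0.4
E[Steady] = 0.6·(6) + 0.4·(10) = 7.6
E[Pivot] = 0.6·(8) + 0.4·(8) = 8
Best response: Pivot (8 is the largest).

Pivot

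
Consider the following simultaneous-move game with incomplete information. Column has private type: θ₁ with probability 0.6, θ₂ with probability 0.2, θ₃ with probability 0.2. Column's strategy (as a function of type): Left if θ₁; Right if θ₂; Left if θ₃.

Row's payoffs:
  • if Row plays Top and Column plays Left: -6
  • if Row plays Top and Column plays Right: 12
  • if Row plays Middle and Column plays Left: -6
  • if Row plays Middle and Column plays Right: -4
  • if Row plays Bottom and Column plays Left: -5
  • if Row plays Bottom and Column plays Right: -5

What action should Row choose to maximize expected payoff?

E[Top] = 0.6·(-6) + 0.2·(12) + 0.2·(-6) = -2.4
E[Middle] = 0.6·(-6) + 0.2·(-4) + 0.2·(-6) = -5.6
E[Bottom] = 0.6·(-5) + 0.2·(-5) + 0.2·(-5) = -5
Best response: Top (-2.4 is the largest).

Top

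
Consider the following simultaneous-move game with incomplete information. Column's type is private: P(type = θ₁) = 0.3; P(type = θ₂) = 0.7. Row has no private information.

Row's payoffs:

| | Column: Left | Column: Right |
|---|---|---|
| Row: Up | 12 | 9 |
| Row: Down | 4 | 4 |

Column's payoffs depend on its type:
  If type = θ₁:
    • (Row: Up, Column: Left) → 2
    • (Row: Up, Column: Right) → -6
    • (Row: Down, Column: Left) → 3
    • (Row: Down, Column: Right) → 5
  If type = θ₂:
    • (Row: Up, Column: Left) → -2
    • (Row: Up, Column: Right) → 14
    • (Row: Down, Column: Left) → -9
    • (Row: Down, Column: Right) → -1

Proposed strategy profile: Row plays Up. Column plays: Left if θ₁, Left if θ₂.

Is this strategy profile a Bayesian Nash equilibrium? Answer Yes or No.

Row plays Up: E[Up] = 0.3·(12) + 0.7·(12) = 12; E[Down] = 4. Best-responding. ✓
Column (type θ₁), facing Up: Left gives 2, Right gives -6. Proposed Left is best. ✓
Column (type θ₂), facing Up: Left gives -2, Right gives 14. Proposed Left is not best — profitable deviation exists. ✗

No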